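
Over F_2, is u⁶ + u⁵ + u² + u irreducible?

No

Write m(u) = u⁶ + u⁵ + u² + u.
Check for roots in F_2: m(0) = 0 → root; m(1) = 0 → root.
m(0) = 0, so (u) divides m(u); m is reducible.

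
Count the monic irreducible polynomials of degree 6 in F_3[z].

By the necklace-counting formula, N_3(6) = (1/6) Σ_{d|6} μ(6/d)·3^d.
Divisors of 6: 1, 2, 3, 6; μ(6/d) for each: 1, -1, -1, 1.
Σ = 3^1 − 3^2 − 3^3 + 3^6 = 696.
N = 696/6 = 116.

116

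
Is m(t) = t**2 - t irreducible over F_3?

No

Check for roots in F_3: m(0) = 0 → root; m(1) = 0 → root; m(2) = 2.
m(0) = 0, so (t) divides m(t); m is reducible.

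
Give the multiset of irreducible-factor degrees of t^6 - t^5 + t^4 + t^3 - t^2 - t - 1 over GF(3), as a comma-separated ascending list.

2, 2, 2

Write h(t) = t^6 - t^5 + t^4 + t^3 - t^2 - t - 1.
Roots in GF(3): h(0) = 2; h(1) = 2; h(2) = 1.
Complete factorization: h(t) = (t^2 - t - 1)·(t^2 + 1)^2.
Factor degrees with multiplicity: 2 + 2 + 2 = 6.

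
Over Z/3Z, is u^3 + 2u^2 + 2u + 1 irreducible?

Write m(u) = u^3 + 2u^2 + 2u + 1.
Check for roots in Z/3Z: m(0) = 1; m(1) = 0 → root; m(2) = 0 → root.
m(1) = 0, so (u − 1) divides m(u); m is reducible.

No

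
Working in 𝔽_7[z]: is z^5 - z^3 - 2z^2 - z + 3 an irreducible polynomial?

Write P(z) = z^5 - z^3 - 2z^2 - z + 3.
Check for roots in 𝔽_7: P(0) = 3; P(1) = 0 → root; P(2) = 3; P(3) = 2; P(4) = 3; P(5) = 1; P(6) = 2.
P(1) = 0, so (z − 1) divides P(z); P is reducible.

No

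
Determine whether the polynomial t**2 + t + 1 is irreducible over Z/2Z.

Write h(t) = t**2 + t + 1.
Check for roots in Z/2Z: h(0) = 1; h(1) = 1.
No roots. A degree-2 polynomial over a field with no linear factor is irreducible.

Yes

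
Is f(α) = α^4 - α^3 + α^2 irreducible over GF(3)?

Check for roots in GF(3): f(0) = 0 → root; f(1) = 1; f(2) = 0 → root.
f(0) = 0, so (α) divides f(α); f is reducible.

No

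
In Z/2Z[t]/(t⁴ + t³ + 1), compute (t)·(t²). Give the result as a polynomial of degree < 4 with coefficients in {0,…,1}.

t^3

Multiply in Z/2Z[t]: (t)·(t²) = t³.
Reduced: t³.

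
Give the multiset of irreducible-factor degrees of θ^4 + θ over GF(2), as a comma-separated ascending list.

1, 1, 2

Write h(θ) = θ^4 + θ.
Roots in GF(2): h(0) = 0 → root; h(1) = 0 → root.
Linear factors from roots: (θ), (θ + 1).
Complete factorization: h(θ) = (θ)·(θ + 1)·(θ^2 + θ + 1).
Factor degrees with multiplicity: 1 + 1 + 2 = 4.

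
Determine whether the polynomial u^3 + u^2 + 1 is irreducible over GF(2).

Write h(u) = u^3 + u^2 + 1.
Check for roots in GF(2): h(0) = 1; h(1) = 1.
No roots. A degree-3 polynomial over a field with no linear factor is irreducible.

Yes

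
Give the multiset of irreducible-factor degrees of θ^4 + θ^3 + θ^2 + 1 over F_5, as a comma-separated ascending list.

4

Write g(θ) = θ^4 + θ^3 + θ^2 + 1.
Roots in F_5: g(0) = 1; g(1) = 4; g(2) = 4; g(3) = 3; g(4) = 2.
Complete factorization: g(θ) = (θ^4 + θ^3 + θ^2 + 1).
Factor degrees with multiplicity: 4 = 4.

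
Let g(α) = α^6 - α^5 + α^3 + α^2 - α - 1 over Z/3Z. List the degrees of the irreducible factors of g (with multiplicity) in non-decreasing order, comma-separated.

Roots in Z/3Z: g(0) = 2; g(1) = 0 → root; g(2) = 2.
Linear factors from roots: (α - 1).
Complete factorization: g(α) = (α - 1)·(α^2 + 1)·(α^3 - α + 1).
Factor degrees with multiplicity: 1 + 2 + 3 = 6.

1, 2, 3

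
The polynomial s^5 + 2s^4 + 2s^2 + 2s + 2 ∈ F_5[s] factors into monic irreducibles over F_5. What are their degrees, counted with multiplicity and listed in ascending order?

5

Write f(s) = s^5 + 2s^4 + 2s^2 + 2s + 2.
Roots in F_5: f(0) = 2; f(1) = 4; f(2) = 3; f(3) = 1; f(4) = 3.
Complete factorization: f(s) = (s^5 + 2s^4 + 2s^2 + 2s + 2).
Factor degrees with multiplicity: 5 = 5.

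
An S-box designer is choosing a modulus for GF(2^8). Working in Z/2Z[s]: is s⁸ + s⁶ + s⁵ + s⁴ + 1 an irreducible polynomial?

Write P(s) = s⁸ + s⁶ + s⁵ + s⁴ + 1.
Check for roots in Z/2Z: P(0) = 1; P(1) = 1.
No roots, so no linear factors.
Monic irreducibles of degree 2 over GF(2): s² + s + 1.
None of them divide P (all give nonzero remainder).
Monic irreducibles of degree 3 over GF(2): s³ + s + 1, s³ + s² + 1.
None of them divide P (all give nonzero remainder).
Monic irreducibles of degree 4 over GF(2): s⁴ + s + 1, s⁴ + s³ + 1, s⁴ + s³ + s² + s + 1.
None of them divide P (all give nonzero remainder).
No irreducible factor of degree ≤ 4 exists, so P is irreducible over GF(2).

Yes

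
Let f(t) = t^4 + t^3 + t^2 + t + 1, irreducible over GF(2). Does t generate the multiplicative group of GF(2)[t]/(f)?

No

|GF(2^4)^×| = 2^4 − 1 = 15. Prime factorization: 15 = 3·5.
f is primitive ⇔ t has order 15 in GF(2)[t]/(f), i.e. t^(15/q) ≠ 1 for each prime q | 15.
t^(5) mod f = 1
t^(3) mod f = t^3.
Since t^(5) = 1, the order of t divides 5 < 15; not primitive.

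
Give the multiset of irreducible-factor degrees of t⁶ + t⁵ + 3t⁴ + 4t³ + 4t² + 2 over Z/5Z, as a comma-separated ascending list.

1, 1, 2, 2

Write g(t) = t⁶ + t⁵ + 3t⁴ + 4t³ + 4t² + 2.
Roots in Z/5Z: g(0) = 2; g(1) = 0 → root; g(2) = 4; g(3) = 1; g(4) = 0 → root.
Linear factors from roots: (t + 4), (t + 1).
Complete factorization: g(t) = (t + 1)·(t + 4)·(t² + 2t + 4)·(t² + 4t + 2).
Factor degrees with multiplicity: 1 + 1 + 2 + 2 = 6.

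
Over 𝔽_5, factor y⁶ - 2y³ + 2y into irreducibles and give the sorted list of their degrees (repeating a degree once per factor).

Write g(y) = y⁶ - 2y³ + 2y.
Roots in 𝔽_5: g(0) = 0 → root; g(1) = 1; g(2) = 2; g(3) = 1; g(4) = 1.
Linear factors from roots: (y).
Complete factorization: g(y) = (y)·(y² - 2y - 2)·(y³ + 2y² + y - 1).
Factor degrees with multiplicity: 1 + 2 + 3 = 6.

1, 2, 3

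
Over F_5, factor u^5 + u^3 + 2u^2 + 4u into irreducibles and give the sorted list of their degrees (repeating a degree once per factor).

Write f(u) = u^5 + u^3 + 2u^2 + 4u.
Roots in F_5: f(0) = 0 → root; f(1) = 3; f(2) = 1; f(3) = 0 → root; f(4) = 1.
Linear factors from roots: (u), (u + 2).
Complete factorization: f(u) = (u)·(u + 2)·(u^3 + 3u^2 + 2).
Factor degrees with multiplicity: 1 + 1 + 3 = 5.

1, 1, 3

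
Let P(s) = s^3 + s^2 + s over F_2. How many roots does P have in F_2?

1

Evaluate at each of the 2 elements of F_2:
P(0) = 0 → root; P(1) = 1.
Roots: {0}.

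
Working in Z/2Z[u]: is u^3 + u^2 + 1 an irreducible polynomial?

Yes

Write P(u) = u^3 + u^2 + 1.
Check for roots in Z/2Z: P(0) = 1; P(1) = 1.
No roots. A degree-3 polynomial over a field with no linear factor is irreducible.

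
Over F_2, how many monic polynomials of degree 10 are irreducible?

The number of monic irreducibles of degree 10 over GF(2) is (1/10)·Σ_{d∣10} μ(10/d) 2^d.
Divisors of 10: 1, 2, 5, 10; μ(10/d) for each: 1, -1, -1, 1.
Σ = 2^1 − 2^2 − 2^5 + 2^10 = 990.
N = 990/10 = 99.

99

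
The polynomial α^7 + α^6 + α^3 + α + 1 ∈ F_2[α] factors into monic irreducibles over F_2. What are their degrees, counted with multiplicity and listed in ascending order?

7

Write f(α) = α^7 + α^6 + α^3 + α + 1.
Roots in F_2: f(0) = 1; f(1) = 1.
Complete factorization: f(α) = (α^7 + α^6 + α^3 + α + 1).
Factor degrees with multiplicity: 7 = 7.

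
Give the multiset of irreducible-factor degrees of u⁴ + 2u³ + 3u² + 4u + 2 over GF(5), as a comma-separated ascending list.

Write f(u) = u⁴ + 2u³ + 3u² + 4u + 2.
Roots in GF(5): f(0) = 2; f(1) = 2; f(2) = 4; f(3) = 1; f(4) = 0 → root.
Linear factors from roots: (u + 1).
Complete factorization: f(u) = (u + 1)^2·(u² + 2).
Factor degrees with multiplicity: 1 + 1 + 2 = 4.

1, 1, 2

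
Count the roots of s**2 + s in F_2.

2

Write P(s) = s**2 + s.
Evaluate at each of the 2 elements of F_2:
P(0) = 0 → root; P(1) = 0 → root.
Roots: {0, 1}.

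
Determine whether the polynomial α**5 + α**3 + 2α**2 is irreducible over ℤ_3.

Write P(α) = α**5 + α**3 + 2α**2.
Check for roots in ℤ_3: P(0) = 0 → root; P(1) = 1; P(2) = 0 → root.
P(0) = 0, so (α) divides P(α); P is reducible.

No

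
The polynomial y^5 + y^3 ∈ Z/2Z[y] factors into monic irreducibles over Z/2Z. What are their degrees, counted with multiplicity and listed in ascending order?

Write g(y) = y^5 + y^3.
Roots in Z/2Z: g(0) = 0 → root; g(1) = 0 → root.
Linear factors from roots: (y), (y + 1).
Complete factorization: g(y) = (y + 1)^2·(y)^3.
Factor degrees with multiplicity: 1 + 1 + 1 + 1 + 1 = 5.

1, 1, 1, 1, 1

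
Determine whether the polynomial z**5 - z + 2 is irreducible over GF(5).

Write h(z) = z**5 - z + 2.
Check for roots in GF(5): h(0) = 2; h(1) = 2; h(2) = 2; h(3) = 2; h(4) = 2.
No roots, so no linear factors.
Degree-2 irreducible divisors: test the 10 monic irreducibles of degree 2 over GF(5).
None of them divide h (all give nonzero remainder).
No irreducible factor of degree ≤ 2 exists, so h is irreducible over GF(5).

Yes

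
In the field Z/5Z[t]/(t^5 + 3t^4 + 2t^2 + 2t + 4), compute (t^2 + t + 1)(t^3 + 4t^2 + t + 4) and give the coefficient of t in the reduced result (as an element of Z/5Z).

3

Multiply in Z/5Z[t]: (t^2 + t + 1)·(t^3 + 4t^2 + t + 4) = t^5 + t^3 + 4t^2 + 4.
Reduce using t^5 ≡ 2t^4 + 3t^2 + 3t + 1 (mod t^5 + 3t^4 + 2t^2 + 2t + 4).
Reduced: 2t^4 + t^3 + 2t^2 + 3t.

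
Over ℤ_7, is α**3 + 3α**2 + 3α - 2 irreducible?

Yes

Write m(α) = α**3 + 3α**2 + 3α - 2.
Check for roots in ℤ_7: m(0) = 5; m(1) = 5; m(2) = 3; m(3) = 5; m(4) = 3; m(5) = 3; m(6) = 4.
No roots. A degree-3 polynomial over a field with no linear factor is irreducible.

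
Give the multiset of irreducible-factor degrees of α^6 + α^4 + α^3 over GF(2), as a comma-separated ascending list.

1, 1, 1, 3

Write g(α) = α^6 + α^4 + α^3.
Roots in GF(2): g(0) = 0 → root; g(1) = 1.
Linear factors from roots: (α).
Complete factorization: g(α) = (α)^3·(α^3 + α + 1).
Factor degrees with multiplicity: 1 + 1 + 1 + 3 = 6.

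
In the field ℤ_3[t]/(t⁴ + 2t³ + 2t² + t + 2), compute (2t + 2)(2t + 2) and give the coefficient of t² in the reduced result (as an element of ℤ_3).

Multiply in ℤ_3[t]: (2t + 2)·(2t + 2) = t² + 2t + 1.
Reduced: t² + 2t + 1.

1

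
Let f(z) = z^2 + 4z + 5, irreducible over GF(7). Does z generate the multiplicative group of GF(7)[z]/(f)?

Yes

|GF(7^2)^×| = 7^2 − 1 = 48. Prime factorization: 48 = 2^4·3.
f is primitive ⇔ z has order 48 in GF(7)[z]/(f), i.e. z^(48/q) ≠ 1 for each prime q | 48.
z^(24) mod f = 6.
z^(16) mod f = 4.
None equal 1, so z has full order 48; f is primitive.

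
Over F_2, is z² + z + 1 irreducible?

Write h(z) = z² + z + 1.
Check for roots in F_2: h(0) = 1; h(1) = 1.
No roots. A degree-2 polynomial over a field with no linear factor is irreducible.

Yes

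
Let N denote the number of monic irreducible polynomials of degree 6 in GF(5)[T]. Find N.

2580

By the necklace-counting formula, N_5(6) = (1/6) Σ_{d|6} μ(6/d)·5^d.
Divisors of 6: 1, 2, 3, 6; μ(6/d) for each: 1, -1, -1, 1.
Σ = 5^1 − 5^2 − 5^3 + 5^6 = 15480.
N = 15480/6 = 2580.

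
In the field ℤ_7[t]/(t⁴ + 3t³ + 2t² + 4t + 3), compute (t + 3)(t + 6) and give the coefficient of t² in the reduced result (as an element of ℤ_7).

Multiply in ℤ_7[t]: (t + 3)·(t + 6) = t² + 2t + 4.
Reduced: t² + 2t + 4.

1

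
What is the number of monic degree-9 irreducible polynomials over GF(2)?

56

x^(2^9) − x is the product of all monic irreducibles of degree dividing 9; Möbius inversion gives N = (1/9) Σ μ(9/d)·2^d.
Divisors of 9: 1, 3, 9; μ(9/d) for each: 0, -1, 1.
Σ = − 2^3 + 2^9 = 504.
N = 504/9 = 56.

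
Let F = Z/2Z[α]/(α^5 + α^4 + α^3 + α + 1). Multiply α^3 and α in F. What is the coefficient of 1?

Multiply in Z/2Z[α]: (α^3)·(α) = α^4.
Reduced: α^4.

0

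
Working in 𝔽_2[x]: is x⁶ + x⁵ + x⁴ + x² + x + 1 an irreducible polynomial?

Write P(x) = x⁶ + x⁵ + x⁴ + x² + x + 1.
Check for roots in 𝔽_2: P(0) = 1; P(1) = 0 → root.
P(1) = 0, so (x − 1) divides P(x); P is reducible.

No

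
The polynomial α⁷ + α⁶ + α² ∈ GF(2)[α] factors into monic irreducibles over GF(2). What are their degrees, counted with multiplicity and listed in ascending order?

1, 1, 2, 3

Write g(α) = α⁷ + α⁶ + α².
Roots in GF(2): g(0) = 0 → root; g(1) = 1.
Linear factors from roots: (α).
Complete factorization: g(α) = (α)^2·(α² + α + 1)·(α³ + α + 1).
Factor degrees with multiplicity: 1 + 1 + 2 + 3 = 7.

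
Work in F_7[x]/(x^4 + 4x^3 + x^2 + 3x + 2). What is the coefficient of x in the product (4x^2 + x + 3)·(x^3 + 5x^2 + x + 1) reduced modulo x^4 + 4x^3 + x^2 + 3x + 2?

2

Multiply in F_7[x]: (4x^2 + x + 3)·(x^3 + 5x^2 + x + 1) = 4x^5 + 5x^3 + 6x^2 + 4x + 3.
Reduce using x^4 ≡ 3x^3 + 6x^2 + 4x + 5 (mod x^4 + 4x^3 + x^2 + 3x + 2).
Reduced: 2x^3 + 3x^2 + 2x.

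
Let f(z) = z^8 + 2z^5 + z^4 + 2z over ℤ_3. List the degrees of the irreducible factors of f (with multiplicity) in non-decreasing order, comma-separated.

1, 1, 1, 1, 2, 2

Roots in ℤ_3: f(0) = 0 → root; f(1) = 0 → root; f(2) = 1.
Linear factors from roots: (z), (z + 2).
Complete factorization: f(z) = (z)·(z + 2)^3·(z^2 + z + 2)·(z^2 + 2z + 2).
Factor degrees with multiplicity: 1 + 1 + 1 + 1 + 2 + 2 = 8.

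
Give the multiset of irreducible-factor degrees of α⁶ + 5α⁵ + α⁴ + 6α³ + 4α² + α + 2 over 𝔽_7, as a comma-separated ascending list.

1, 1, 1, 3

Write f(α) = α⁶ + 5α⁵ + α⁴ + 6α³ + 4α² + α + 2.
Linear factors from roots: (α + 5), (α + 3), (α + 2).
Complete factorization: f(α) = (α + 2)·(α + 3)·(α + 5)·(α³ + 2α² + 6α + 1).
Factor degrees with multiplicity: 1 + 1 + 1 + 3 = 6.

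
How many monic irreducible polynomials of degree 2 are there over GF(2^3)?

The number of monic irreducibles of degree 2 over GF(8) is (1/2)·Σ_{d∣2} μ(2/d) 8^d.
Divisors of 2: 1, 2; μ(2/d) for each: -1, 1.
Σ = − 8^1 + 8^2 = 56.
N = 56/2 = 28.

28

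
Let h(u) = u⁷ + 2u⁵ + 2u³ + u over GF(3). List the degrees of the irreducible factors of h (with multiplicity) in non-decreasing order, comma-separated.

Roots in GF(3): h(0) = 0 → root; h(1) = 0 → root; h(2) = 0 → root.
Linear factors from roots: (u), (u + 2), (u + 1).
Complete factorization: h(u) = (u)·(u + 1)^2·(u + 2)^2·(u² + 1).
Factor degrees with multiplicity: 1 + 1 + 1 + 1 + 1 + 2 = 7.

1, 1, 1, 1, 1, 2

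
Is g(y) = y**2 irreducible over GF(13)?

Check each element of GF(13) for a root: g(0)=0, g(1)=1, g(2)=4, g(3)=9, g(4)=3, g(5)=12, g(6)=10, g(7)=10, g(8)=12, g(9)=3, g(10)=9, g(11)=4, g(12)=1.
g(0) = 0, so (y) divides g(y); g is reducible.

No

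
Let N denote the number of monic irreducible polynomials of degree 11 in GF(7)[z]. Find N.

179756976

Gauss's count: N_{7}(11) = (1/11) Σ_{d|11} μ(11/d)·7^d.
Divisors of 11: 1, 11; μ(11/d) for each: -1, 1.
Σ = − 7^1 + 7^11 = 1977326736.
N = 1977326736/11 = 179756976.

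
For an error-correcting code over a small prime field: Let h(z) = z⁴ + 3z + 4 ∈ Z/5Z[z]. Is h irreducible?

Yes

Check for roots in Z/5Z: h(0) = 4; h(1) = 3; h(2) = 1; h(3) = 4; h(4) = 2.
No roots, so no linear factors.
Degree-2 irreducible divisors: test the 10 monic irreducibles of degree 2 over GF(5).
None of them divide h (all give nonzero remainder).
No irreducible factor of degree ≤ 2 exists, so h is irreducible over GF(5).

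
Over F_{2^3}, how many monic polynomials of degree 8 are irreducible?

2096640

By the necklace-counting formula, N_8(8) = (1/8) Σ_{d|8} μ(8/d)·8^d.
Divisors of 8: 1, 2, 4, 8; μ(8/d) for each: 0, 0, -1, 1.
Σ = − 8^4 + 8^8 = 16773120.
N = 16773120/8 = 2096640.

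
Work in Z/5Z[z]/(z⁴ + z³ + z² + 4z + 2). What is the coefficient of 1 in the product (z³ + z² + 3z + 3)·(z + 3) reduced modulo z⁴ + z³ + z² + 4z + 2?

2

Multiply in Z/5Z[z]: (z³ + z² + 3z + 3)·(z + 3) = z⁴ + 4z³ + z² + 2z + 4.
Reduce using z⁴ ≡ 4z³ + 4z² + z + 3 (mod z⁴ + z³ + z² + 4z + 2).
Reduced: 3z³ + 3z + 2.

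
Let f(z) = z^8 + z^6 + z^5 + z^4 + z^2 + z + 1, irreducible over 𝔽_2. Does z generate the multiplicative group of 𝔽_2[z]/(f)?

No

|GF(2^8)^×| = 2^8 − 1 = 255. Prime factorization: 255 = 3·5·17.
f is primitive ⇔ z has order 255 in GF(2)[z]/(f), i.e. z^(255/q) ≠ 1 for each prime q | 255.
z^(85) mod f = 1
z^(51) mod f = z^6 + z^4 + z^3 + z^2 + z.
z^(15) mod f = z^7 + z^6 + z^5 + z^4 + z^3 + z^2 + z.
Since z^(85) = 1, the order of z divides 85 < 255; not primitive.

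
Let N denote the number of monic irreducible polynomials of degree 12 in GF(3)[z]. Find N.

x^(3^12) − x is the product of all monic irreducibles of degree dividing 12; Möbius inversion gives N = (1/12) Σ μ(12/d)·3^d.
Divisors of 12: 1, 2, 3, 4, 6, 12; μ(12/d) for each: 0, 1, 0, -1, -1, 1.
Σ = 3^2 − 3^4 − 3^6 + 3^12 = 530640.
N = 530640/12 = 44220.

44220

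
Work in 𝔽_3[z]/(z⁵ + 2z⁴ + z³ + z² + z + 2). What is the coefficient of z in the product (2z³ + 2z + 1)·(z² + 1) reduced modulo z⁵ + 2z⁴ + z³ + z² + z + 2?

0

Multiply in 𝔽_3[z]: (2z³ + 2z + 1)·(z² + 1) = 2z⁵ + z³ + z² + 2z + 1.
Reduce using z⁵ ≡ z⁴ + 2z³ + 2z² + 2z + 1 (mod z⁵ + 2z⁴ + z³ + z² + z + 2).
Reduced: 2z⁴ + 2z³ + 2z².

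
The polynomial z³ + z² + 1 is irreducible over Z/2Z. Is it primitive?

Yes

Write f(z) = z³ + z² + 1.
|GF(2^3)^×| = 2^3 − 1 = 7. Prime factorization: 7 = 7.
f is primitive ⇔ z has order 7 in GF(2)[z]/(f), i.e. z^(7/q) ≠ 1 for each prime q | 7.
z^(1) mod f = z.
None equal 1, so z has full order 7; f is primitive.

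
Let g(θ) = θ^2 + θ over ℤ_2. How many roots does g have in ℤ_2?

Evaluate at each of the 2 elements of ℤ_2:
g(0) = 0 → root; g(1) = 0 → root.
Roots: {0, 1}.

2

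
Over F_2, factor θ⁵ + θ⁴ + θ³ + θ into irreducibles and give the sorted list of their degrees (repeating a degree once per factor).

1, 1, 3

Write f(θ) = θ⁵ + θ⁴ + θ³ + θ.
Roots in F_2: f(0) = 0 → root; f(1) = 0 → root.
Linear factors from roots: (θ), (θ + 1).
Complete factorization: f(θ) = (θ)·(θ + 1)·(θ³ + θ + 1).
Factor degrees with multiplicity: 1 + 1 + 3 = 5.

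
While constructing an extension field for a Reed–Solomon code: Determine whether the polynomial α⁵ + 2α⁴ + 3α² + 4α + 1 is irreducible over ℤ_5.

Write g(α) = α⁵ + 2α⁴ + 3α² + 4α + 1.
Check for roots in ℤ_5: g(0) = 1; g(1) = 1; g(2) = 0 → root; g(3) = 0 → root; g(4) = 1.
g(2) = 0, so (α − 2) divides g(α); g is reducible.

No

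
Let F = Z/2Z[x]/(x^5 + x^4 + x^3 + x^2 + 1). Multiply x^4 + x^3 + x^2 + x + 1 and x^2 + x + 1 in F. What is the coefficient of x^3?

1

Multiply in Z/2Z[x]: (x^4 + x^3 + x^2 + x + 1)·(x^2 + x + 1) = x^6 + x^4 + x^3 + x^2 + 1.
Reduce using x^5 ≡ x^4 + x^3 + x^2 + 1 (mod x^5 + x^4 + x^3 + x^2 + 1).
Reduced: x^4 + x^3 + x.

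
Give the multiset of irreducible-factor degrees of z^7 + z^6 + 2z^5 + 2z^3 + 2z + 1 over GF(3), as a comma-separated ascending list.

1, 3, 3

Write f(z) = z^7 + z^6 + 2z^5 + 2z^3 + 2z + 1.
Roots in GF(3): f(0) = 1; f(1) = 0 → root; f(2) = 1.
Linear factors from roots: (z + 2).
Complete factorization: f(z) = (z + 2)·(z^3 + 2z + 1)·(z^3 + 2z^2 + 2z + 2).
Factor degrees with multiplicity: 1 + 3 + 3 = 7.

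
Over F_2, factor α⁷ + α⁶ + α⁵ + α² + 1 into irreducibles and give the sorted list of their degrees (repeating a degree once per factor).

Write g(α) = α⁷ + α⁶ + α⁵ + α² + 1.
Roots in F_2: g(0) = 1; g(1) = 1.
Complete factorization: g(α) = (α⁷ + α⁶ + α⁵ + α² + 1).
Factor degrees with multiplicity: 7 = 7.

7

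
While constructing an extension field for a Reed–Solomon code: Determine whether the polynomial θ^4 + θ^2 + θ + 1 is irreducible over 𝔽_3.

Write P(θ) = θ^4 + θ^2 + θ + 1.
Check for roots in 𝔽_3: P(0) = 1; P(1) = 1; P(2) = 2.
No roots, so no linear factors.
Monic irreducibles of degree 2 over GF(3): θ^2 + 1, θ^2 + θ - 1, θ^2 - θ - 1.
None of them divide P (all give nonzero remainder).
No irreducible factor of degree ≤ 2 exists, so P is irreducible over GF(3).

Yes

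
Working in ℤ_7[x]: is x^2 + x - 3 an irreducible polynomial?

Write g(x) = x^2 + x - 3.
Check for roots in ℤ_7: g(0) = 4; g(1) = 6; g(2) = 3; g(3) = 2; g(4) = 3; g(5) = 6; g(6) = 4.
No roots. A degree-2 polynomial over a field with no linear factor is irreducible.

Yes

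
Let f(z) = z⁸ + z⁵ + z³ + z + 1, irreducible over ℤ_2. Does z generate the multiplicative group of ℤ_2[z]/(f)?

|GF(2^8)^×| = 2^8 − 1 = 255. Prime factorization: 255 = 3·5·17.
f is primitive ⇔ z has order 255 in GF(2)[z]/(f), i.e. z^(255/q) ≠ 1 for each prime q | 255.
z^(85) mod f = z⁷ + z⁶ + z⁵ + z³ + z + 1.
z^(51) mod f = z⁴ + z + 1.
z^(15) mod f = z⁷ + z⁶ + z⁵ + 1.
None equal 1, so z has full order 255; f is primitive.

Yes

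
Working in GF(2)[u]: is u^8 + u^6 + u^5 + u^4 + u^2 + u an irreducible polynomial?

No

Write f(u) = u^8 + u^6 + u^5 + u^4 + u^2 + u.
Check for roots in GF(2): f(0) = 0 → root; f(1) = 0 → root.
f(0) = 0, so (u) divides f(u); f is reducible.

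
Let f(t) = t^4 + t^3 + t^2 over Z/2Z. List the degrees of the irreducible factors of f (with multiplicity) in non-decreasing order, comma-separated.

1, 1, 2

Roots in Z/2Z: f(0) = 0 → root; f(1) = 1.
Linear factors from roots: (t).
Complete factorization: f(t) = (t)^2·(t^2 + t + 1).
Factor degrees with multiplicity: 1 + 1 + 2 = 4.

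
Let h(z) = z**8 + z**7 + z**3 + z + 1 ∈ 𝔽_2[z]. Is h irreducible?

Check for roots in 𝔽_2: h(0) = 1; h(1) = 1.
No roots, so no linear factors.
Monic irreducibles of degree 2 over GF(2): z**2 + z + 1.
None of them divide h (all give nonzero remainder).
Monic irreducibles of degree 3 over GF(2): z**3 + z + 1, z**3 + z**2 + 1.
None of them divide h (all give nonzero remainder).
Monic irreducibles of degree 4 over GF(2): z**4 + z + 1, z**4 + z**3 + 1, z**4 + z**3 + z**2 + z + 1.
None of them divide h (all give nonzero remainder).
No irreducible factor of degree ≤ 4 exists, so h is irreducible over GF(2).

Yes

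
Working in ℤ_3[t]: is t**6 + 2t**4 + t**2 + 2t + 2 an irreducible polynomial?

Yes

Write P(t) = t**6 + 2t**4 + t**2 + 2t + 2.
Check for roots in ℤ_3: P(0) = 2; P(1) = 2; P(2) = 1.
No roots, so no linear factors.
Monic irreducibles of degree 2 over GF(3): t**2 + 1, t**2 + t + 2, t**2 + 2t + 2.
None of them divide P (all give nonzero remainder).
Degree-3 irreducible divisors: test the 8 monic irreducibles of degree 3 over GF(3).
None of them divide P (all give nonzero remainder).
No irreducible factor of degree ≤ 3 exists, so P is irreducible over GF(3).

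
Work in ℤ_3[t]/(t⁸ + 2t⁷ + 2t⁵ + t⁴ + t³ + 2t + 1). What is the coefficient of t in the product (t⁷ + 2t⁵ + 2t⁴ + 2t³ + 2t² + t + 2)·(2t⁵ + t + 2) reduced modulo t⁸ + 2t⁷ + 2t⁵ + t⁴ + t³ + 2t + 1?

Multiply in ℤ_3[t]: (t⁷ + 2t⁵ + 2t⁴ + 2t³ + 2t² + t + 2)·(2t⁵ + t + 2) = 2t¹² + t¹⁰ + t⁹ + 2t⁸ + t⁶ + t⁵ + 2t² + t + 1.
Reduce using t⁸ ≡ t⁷ + t⁵ + 2t⁴ + 2t³ + t + 2 (mod t⁸ + 2t⁷ + 2t⁵ + t⁴ + t³ + 2t + 1).
Reduced: t⁷ + 2t⁶ + 2t⁵ + t⁴ + 2t³ + 2t² + 2.

0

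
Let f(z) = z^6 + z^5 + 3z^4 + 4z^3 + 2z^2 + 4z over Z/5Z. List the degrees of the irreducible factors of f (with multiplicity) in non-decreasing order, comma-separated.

Roots in Z/5Z: f(0) = 0 → root; f(1) = 0 → root; f(2) = 2; f(3) = 3; f(4) = 2.
Linear factors from roots: (z), (z + 4).
Complete factorization: f(z) = (z)·(z + 4)·(z^2 + 2)·(z^2 + 2z + 3).
Factor degrees with multiplicity: 1 + 1 + 2 + 2 = 6.

1, 1, 2, 2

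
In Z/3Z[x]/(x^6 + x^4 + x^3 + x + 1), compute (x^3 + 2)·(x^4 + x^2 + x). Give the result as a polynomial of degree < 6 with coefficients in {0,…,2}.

Multiply in Z/3Z[x]: (x^3 + 2)·(x^4 + x^2 + x) = x^7 + x^5 + 2x^2 + 2x.
Reduce using x^6 ≡ 2x^4 + 2x^3 + 2x + 2 (mod x^6 + x^4 + x^3 + x + 1).
Reduced: 2x^4 + x^2 + x.

2x^4 + x^2 + x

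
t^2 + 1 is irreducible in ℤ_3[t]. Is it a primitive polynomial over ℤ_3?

No

Write f(t) = t^2 + 1.
|GF(3^2)^×| = 3^2 − 1 = 8. Prime factorization: 8 = 2^3.
f is primitive ⇔ t has order 8 in GF(3)[t]/(f), i.e. t^(8/q) ≠ 1 for each prime q | 8.
t^(4) mod f = 1
Since t^(4) = 1, the order of t divides 4 < 8; not primitive.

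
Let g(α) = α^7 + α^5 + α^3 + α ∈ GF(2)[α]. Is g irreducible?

No

Check for roots in GF(2): g(0) = 0 → root; g(1) = 0 → root.
g(0) = 0, so (α) divides g(α); g is reducible.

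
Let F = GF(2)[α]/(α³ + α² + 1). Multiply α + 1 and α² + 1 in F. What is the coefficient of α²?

Multiply in GF(2)[α]: (α + 1)·(α² + 1) = α³ + α² + α + 1.
Reduce using α³ ≡ α² + 1 (mod α³ + α² + 1).
Reduced: α.

0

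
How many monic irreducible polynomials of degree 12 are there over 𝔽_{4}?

1397740

The number of monic irreducibles of degree 12 over GF(4) is (1/12)·Σ_{d∣12} μ(12/d) 4^d.
Divisors of 12: 1, 2, 3, 4, 6, 12; μ(12/d) for each: 0, 1, 0, -1, -1, 1.
Σ = 4^2 − 4^4 − 4^6 + 4^12 = 16772880.
N = 16772880/12 = 1397740.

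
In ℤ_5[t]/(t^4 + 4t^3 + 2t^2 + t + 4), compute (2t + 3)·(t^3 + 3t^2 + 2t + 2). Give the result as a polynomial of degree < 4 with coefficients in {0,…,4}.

Multiply in ℤ_5[t]: (2t + 3)·(t^3 + 3t^2 + 2t + 2) = 2t^4 + 4t^3 + 3t^2 + 1.
Reduce using t^4 ≡ t^3 + 3t^2 + 4t + 1 (mod t^4 + 4t^3 + 2t^2 + t + 4).
Reduced: t^3 + 4t^2 + 3t + 3.

t^3 + 4t^2 + 3t + 3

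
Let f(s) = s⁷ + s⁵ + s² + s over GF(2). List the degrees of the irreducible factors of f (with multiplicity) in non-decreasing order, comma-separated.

Roots in GF(2): f(0) = 0 → root; f(1) = 0 → root.
Linear factors from roots: (s), (s + 1).
Complete factorization: f(s) = (s)·(s + 1)·(s² + s + 1)·(s³ + s + 1).
Factor degrees with multiplicity: 1 + 1 + 2 + 3 = 7.

1, 1, 2, 3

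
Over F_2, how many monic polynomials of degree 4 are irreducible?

3

The number of monic irreducibles of degree 4 over GF(2) is (1/4)·Σ_{d∣4} μ(4/d) 2^d.
Divisors of 4: 1, 2, 4; μ(4/d) for each: 0, -1, 1.
Σ = − 2^2 + 2^4 = 12.
N = 12/4 = 3.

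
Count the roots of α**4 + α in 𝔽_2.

Write f(α) = α**4 + α.
Evaluate at each of the 2 elements of 𝔽_2:
f(0) = 0 → root; f(1) = 0 → root.
Roots: {0, 1}.

2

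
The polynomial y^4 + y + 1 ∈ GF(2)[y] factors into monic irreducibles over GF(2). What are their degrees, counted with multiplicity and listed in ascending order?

4

Write f(y) = y^4 + y + 1.
Roots in GF(2): f(0) = 1; f(1) = 1.
Complete factorization: f(y) = (y^4 + y + 1).
Factor degrees with multiplicity: 4 = 4.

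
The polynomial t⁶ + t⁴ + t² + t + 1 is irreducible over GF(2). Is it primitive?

Write f(t) = t⁶ + t⁴ + t² + t + 1.
|GF(2^6)^×| = 2^6 − 1 = 63. Prime factorization: 63 = 3^2·7.
f is primitive ⇔ t has order 63 in GF(2)[t]/(f), i.e. t^(63/q) ≠ 1 for each prime q | 63.
t^(21) mod f = 1
t^(9) mod f = t⁴ + t² + t.
Since t^(21) = 1, the order of t divides 21 < 63; not primitive.

No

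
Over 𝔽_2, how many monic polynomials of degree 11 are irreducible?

By the necklace-counting formula, N_2(11) = (1/11) Σ_{d|11} μ(11/d)·2^d.
Divisors of 11: 1, 11; μ(11/d) for each: -1, 1.
Σ = − 2^1 + 2^11 = 2046.
N = 2046/11 = 186.

186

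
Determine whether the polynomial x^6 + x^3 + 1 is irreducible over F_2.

Write g(x) = x^6 + x^3 + 1.
Check for roots in F_2: g(0) = 1; g(1) = 1.
No roots, so no linear factors.
Monic irreducibles of degree 2 over GF(2): x^2 + x + 1.
None of them divide g (all give nonzero remainder).
Monic irreducibles of degree 3 over GF(2): x^3 + x + 1, x^3 + x^2 + 1.
None of them divide g (all give nonzero remainder).
No irreducible factor of degree ≤ 3 exists, so g is irreducible over GF(2).

Yes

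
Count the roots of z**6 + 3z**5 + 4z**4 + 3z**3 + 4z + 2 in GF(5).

0

Write h(z) = z**6 + 3z**5 + 4z**4 + 3z**3 + 4z + 2.
Evaluate at each of the 5 elements of GF(5):
h(0) = 2; h(1) = 2; h(2) = 3; h(3) = 2; h(4) = 2.
No element is a root.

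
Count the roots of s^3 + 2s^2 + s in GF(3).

Write P(s) = s^3 + 2s^2 + s.
Evaluate at each of the 3 elements of GF(3):
P(0) = 0 → root; P(1) = 1; P(2) = 0 → root.
Roots: {0, 2}.

2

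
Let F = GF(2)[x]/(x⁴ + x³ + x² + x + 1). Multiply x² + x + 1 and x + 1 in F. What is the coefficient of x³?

Multiply in GF(2)[x]: (x² + x + 1)·(x + 1) = x³ + 1.
Reduced: x³ + 1.

1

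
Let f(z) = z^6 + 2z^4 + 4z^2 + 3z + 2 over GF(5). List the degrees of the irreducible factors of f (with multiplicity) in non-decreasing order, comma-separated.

Roots in GF(5): f(0) = 2; f(1) = 2; f(2) = 0 → root; f(3) = 3; f(4) = 1.
Linear factors from roots: (z + 3).
Complete factorization: f(z) = (z + 3)^2·(z^2 + z + 2)·(z^2 + 3z + 4).
Factor degrees with multiplicity: 1 + 1 + 2 + 2 = 6.

1, 1, 2, 2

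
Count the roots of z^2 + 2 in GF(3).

2

Write g(z) = z^2 + 2.
Evaluate at each of the 3 elements of GF(3):
g(0) = 2; g(1) = 0 → root; g(2) = 0 → root.
Roots: {1, 2}.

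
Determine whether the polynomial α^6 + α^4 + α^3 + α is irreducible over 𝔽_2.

Write h(α) = α^6 + α^4 + α^3 + α.
Check for roots in 𝔽_2: h(0) = 0 → root; h(1) = 0 → root.
h(0) = 0, so (α) divides h(α); h is reducible.

No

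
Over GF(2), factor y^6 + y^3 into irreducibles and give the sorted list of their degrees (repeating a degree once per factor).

Write h(y) = y^6 + y^3.
Roots in GF(2): h(0) = 0 → root; h(1) = 0 → root.
Linear factors from roots: (y), (y + 1).
Complete factorization: h(y) = (y + 1)·(y)^3·(y^2 + y + 1).
Factor degrees with multiplicity: 1 + 1 + 1 + 1 + 2 = 6.

1, 1, 1, 1, 2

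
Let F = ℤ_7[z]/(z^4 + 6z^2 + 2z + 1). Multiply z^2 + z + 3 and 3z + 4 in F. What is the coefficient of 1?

5

Multiply in ℤ_7[z]: (z^2 + z + 3)·(3z + 4) = 3z^3 + 6z + 5.
Reduced: 3z^3 + 6z + 5.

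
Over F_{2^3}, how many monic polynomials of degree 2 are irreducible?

28

By the necklace-counting formula, N_8(2) = (1/2) Σ_{d|2} μ(2/d)·8^d.
Divisors of 2: 1, 2; μ(2/d) for each: -1, 1.
Σ = − 8^1 + 8^2 = 56.
N = 56/2 = 28.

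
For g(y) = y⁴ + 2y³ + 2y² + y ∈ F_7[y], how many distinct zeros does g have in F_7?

Evaluate at each of the 7 elements of F_7:
g(0) = 0 → root; g(1) = 6; g(2) = 0 → root; g(3) = 2; g(4) = 0 → root; g(5) = 6; g(6) = 0 → root.
Roots: {0, 2, 4, 6}.

4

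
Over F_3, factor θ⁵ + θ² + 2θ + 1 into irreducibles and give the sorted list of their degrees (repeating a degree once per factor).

2, 3

Write f(θ) = θ⁵ + θ² + 2θ + 1.
Roots in F_3: f(0) = 1; f(1) = 2; f(2) = 2.
Complete factorization: f(θ) = (θ² + 1)·(θ³ + 2θ + 1).
Factor degrees with multiplicity: 2 + 3 = 5.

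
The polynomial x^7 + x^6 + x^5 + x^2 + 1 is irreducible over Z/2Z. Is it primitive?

Yes

Write f(x) = x^7 + x^6 + x^5 + x^2 + 1.
|GF(2^7)^×| = 2^7 − 1 = 127. Prime factorization: 127 = 127.
f is primitive ⇔ x has order 127 in GF(2)[x]/(f), i.e. x^(127/q) ≠ 1 for each prime q | 127.
x^(1) mod f = x.
None equal 1, so x has full order 127; f is primitive.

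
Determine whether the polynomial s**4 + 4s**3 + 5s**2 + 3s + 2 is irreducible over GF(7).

No

Write h(s) = s**4 + 4s**3 + 5s**2 + 3s + 2.
Check for roots in GF(7): h(0) = 2; h(1) = 1; h(2) = 6; h(3) = 0 → root; h(4) = 4; h(5) = 0 → root; h(6) = 1.
h(3) = 0, so (s − 3) divides h(s); h is reducible.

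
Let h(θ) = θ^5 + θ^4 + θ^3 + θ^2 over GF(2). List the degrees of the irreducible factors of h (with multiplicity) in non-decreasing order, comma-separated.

1, 1, 1, 1, 1

Roots in GF(2): h(0) = 0 → root; h(1) = 0 → root.
Linear factors from roots: (θ), (θ + 1).
Complete factorization: h(θ) = (θ)^2·(θ + 1)^3.
Factor degrees with multiplicity: 1 + 1 + 1 + 1 + 1 = 5.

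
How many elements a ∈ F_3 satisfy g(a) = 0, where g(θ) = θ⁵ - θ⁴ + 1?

Evaluate at each of the 3 elements of F_3:
g(0) = 1; g(1) = 1; g(2) = 2.
No element is a root.

0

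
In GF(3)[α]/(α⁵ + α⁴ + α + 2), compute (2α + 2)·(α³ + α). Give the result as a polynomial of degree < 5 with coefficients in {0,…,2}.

Multiply in GF(3)[α]: (2α + 2)·(α³ + α) = 2α⁴ + 2α³ + 2α² + 2α.
Reduced: 2α⁴ + 2α³ + 2α² + 2α.

2α^4 + 2α^3 + 2α^2 + 2α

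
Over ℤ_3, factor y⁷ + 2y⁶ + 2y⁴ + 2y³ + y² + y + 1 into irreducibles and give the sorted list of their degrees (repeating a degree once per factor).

7

Write h(y) = y⁷ + 2y⁶ + 2y⁴ + 2y³ + y² + y + 1.
Roots in ℤ_3: h(0) = 1; h(1) = 1; h(2) = 2.
Complete factorization: h(y) = (y⁷ + 2y⁶ + 2y⁴ + 2y³ + y² + y + 1).
Factor degrees with multiplicity: 7 = 7.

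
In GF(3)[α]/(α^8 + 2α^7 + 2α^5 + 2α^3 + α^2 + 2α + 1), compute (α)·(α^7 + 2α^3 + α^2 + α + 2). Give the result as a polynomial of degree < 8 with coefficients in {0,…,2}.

Multiply in GF(3)[α]: (α)·(α^7 + 2α^3 + α^2 + α + 2) = α^8 + 2α^4 + α^3 + α^2 + 2α.
Reduce using α^8 ≡ α^7 + α^5 + α^3 + 2α^2 + α + 2 (mod α^8 + 2α^7 + 2α^5 + 2α^3 + α^2 + 2α + 1).
Reduced: α^7 + α^5 + 2α^4 + 2α^3 + 2.

α^7 + α^5 + 2α^4 + 2α^3 + 2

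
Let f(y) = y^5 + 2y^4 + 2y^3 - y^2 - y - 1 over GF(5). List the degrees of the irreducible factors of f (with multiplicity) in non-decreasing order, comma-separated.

Roots in GF(5): f(0) = 4; f(1) = 2; f(2) = 3; f(3) = 1; f(4) = 3.
Complete factorization: f(y) = (y^5 + 2y^4 + 2y^3 - y^2 - y - 1).
Factor degrees with multiplicity: 5 = 5.

5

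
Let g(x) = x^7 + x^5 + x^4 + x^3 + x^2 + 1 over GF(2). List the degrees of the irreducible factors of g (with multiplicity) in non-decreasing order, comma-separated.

1, 2, 2, 2

Roots in GF(2): g(0) = 1; g(1) = 0 → root.
Linear factors from roots: (x + 1).
Complete factorization: g(x) = (x + 1)·(x^2 + x + 1)^3.
Factor degrees with multiplicity: 1 + 2 + 2 + 2 = 7.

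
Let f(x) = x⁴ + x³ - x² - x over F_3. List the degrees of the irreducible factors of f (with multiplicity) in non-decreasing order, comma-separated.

Roots in F_3: f(0) = 0 → root; f(1) = 0 → root; f(2) = 0 → root.
Linear factors from roots: (x), (x - 1), (x + 1).
Complete factorization: f(x) = (x)·(x - 1)·(x + 1)^2.
Factor degrees with multiplicity: 1 + 1 + 1 + 1 = 4.

1, 1, 1, 1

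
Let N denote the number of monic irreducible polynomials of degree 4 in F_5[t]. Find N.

150

Gauss's count: N_{5}(4) = (1/4) Σ_{d|4} μ(4/d)·5^d.
Divisors of 4: 1, 2, 4; μ(4/d) for each: 0, -1, 1.
Σ = − 5^2 + 5^4 = 600.
N = 600/4 = 150.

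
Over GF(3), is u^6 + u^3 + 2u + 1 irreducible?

Yes

Write g(u) = u^6 + u^3 + 2u + 1.
Check for roots in GF(3): g(0) = 1; g(1) = 2; g(2) = 2.
No roots, so no linear factors.
Monic irreducibles of degree 2 over GF(3): u^2 + 1, u^2 + u + 2, u^2 + 2u + 2.
None of them divide g (all give nonzero remainder).
Degree-3 irreducible divisors: test the 8 monic irreducibles of degree 3 over GF(3).
None of them divide g (all give nonzero remainder).
No irreducible factor of degree ≤ 3 exists, so g is irreducible over GF(3).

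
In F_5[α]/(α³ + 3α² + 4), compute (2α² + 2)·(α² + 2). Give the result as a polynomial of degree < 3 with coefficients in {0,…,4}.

4α^2 + 2α + 3

Multiply in F_5[α]: (2α² + 2)·(α² + 2) = 2α⁴ + α² + 4.
Reduce using α³ ≡ 2α² + 1 (mod α³ + 3α² + 4).
Reduced: 4α² + 2α + 3.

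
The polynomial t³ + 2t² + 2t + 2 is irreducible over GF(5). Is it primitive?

Yes

Write f(t) = t³ + 2t² + 2t + 2.
|GF(5^3)^×| = 5^3 − 1 = 124. Prime factorization: 124 = 2^2·31.
f is primitive ⇔ t has order 124 in GF(5)[t]/(f), i.e. t^(124/q) ≠ 1 for each prime q | 124.
t^(62) mod f = 4.
t^(4) mod f = 2t² + 2t + 4.
None equal 1, so t has full order 124; f is primitive.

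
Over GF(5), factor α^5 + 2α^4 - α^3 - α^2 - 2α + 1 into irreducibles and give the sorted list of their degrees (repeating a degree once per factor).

1, 2, 2

Write h(α) = α^5 + 2α^4 - α^3 - α^2 - 2α + 1.
Roots in GF(5): h(0) = 1; h(1) = 0 → root; h(2) = 4; h(3) = 4; h(4) = 4.
Linear factors from roots: (α - 1).
Complete factorization: h(α) = (α - 1)·(α^2 + α + 1)·(α^2 + 2α - 1).
Factor degrees with multiplicity: 1 + 2 + 2 = 5.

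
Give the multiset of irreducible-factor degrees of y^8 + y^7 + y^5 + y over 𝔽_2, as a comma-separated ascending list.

1, 1, 2, 4

Write f(y) = y^8 + y^7 + y^5 + y.
Roots in 𝔽_2: f(0) = 0 → root; f(1) = 0 → root.
Linear factors from roots: (y), (y + 1).
Complete factorization: f(y) = (y)·(y + 1)·(y^2 + y + 1)·(y^4 + y^3 + 1).
Factor degrees with multiplicity: 1 + 1 + 2 + 4 = 8.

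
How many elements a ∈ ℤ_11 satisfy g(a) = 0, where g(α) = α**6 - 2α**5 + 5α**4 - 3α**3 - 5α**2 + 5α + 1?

Evaluate at each of the 11 elements of ℤ_11:
g(0) = 1; g(1) = 2; g(2) = 3; g(3) = 10; g(4) = 8; g(5) = 3; g(6) = 3; g(7) = 4; g(8) = 3; g(9) = 5; g(10) = 2.
No element is a root.

0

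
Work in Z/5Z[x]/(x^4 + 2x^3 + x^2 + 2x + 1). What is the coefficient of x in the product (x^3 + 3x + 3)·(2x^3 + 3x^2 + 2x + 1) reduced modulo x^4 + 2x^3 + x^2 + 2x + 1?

4

Multiply in Z/5Z[x]: (x^3 + 3x + 3)·(2x^3 + 3x^2 + 2x + 1) = 2x^6 + 3x^5 + 3x^4 + x^3 + 4x + 3.
Reduce using x^4 ≡ 3x^3 + 4x^2 + 3x + 4 (mod x^4 + 2x^3 + x^2 + 2x + 1).
Reduced: 2x^3 + 2x^2 + 4x.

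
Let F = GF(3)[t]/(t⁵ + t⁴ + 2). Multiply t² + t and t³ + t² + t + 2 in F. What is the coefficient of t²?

Multiply in GF(3)[t]: (t² + t)·(t³ + t² + t + 2) = t⁵ + 2t⁴ + 2t³ + 2t.
Reduce using t⁵ ≡ 2t⁴ + 1 (mod t⁵ + t⁴ + 2).
Reduced: t⁴ + 2t³ + 2t + 1.

0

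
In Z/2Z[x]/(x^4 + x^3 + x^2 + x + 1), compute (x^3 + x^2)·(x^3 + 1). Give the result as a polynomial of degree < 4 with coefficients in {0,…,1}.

x^3 + x^2 + x + 1

Multiply in Z/2Z[x]: (x^3 + x^2)·(x^3 + 1) = x^6 + x^5 + x^3 + x^2.
Reduce using x^4 ≡ x^3 + x^2 + x + 1 (mod x^4 + x^3 + x^2 + x + 1).
Reduced: x^3 + x^2 + x + 1.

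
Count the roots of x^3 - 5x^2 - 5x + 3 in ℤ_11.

Write P(x) = x^3 - 5x^2 - 5x + 3.
Evaluate at each of the 11 elements of ℤ_11:
P(0) = 3; P(1) = 5; P(2) = 3; P(3) = 3; P(4) = 0 → root; P(5) = 0 → root; P(6) = 9; P(7) = 0 → root; P(8) = 1; P(9) = 7; P(10) = 2.
Roots: {4, 5, 7}.

3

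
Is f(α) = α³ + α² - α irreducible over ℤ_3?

Check for roots in ℤ_3: f(0) = 0 → root; f(1) = 1; f(2) = 1.
f(0) = 0, so (α) divides f(α); f is reducible.

No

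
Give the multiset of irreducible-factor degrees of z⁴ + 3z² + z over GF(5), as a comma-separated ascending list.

Write g(z) = z⁴ + 3z² + z.
Roots in GF(5): g(0) = 0 → root; g(1) = 0 → root; g(2) = 0 → root; g(3) = 1; g(4) = 3.
Linear factors from roots: (z), (z + 4), (z + 3).
Complete factorization: g(z) = (z)·(z + 4)·(z + 3)^2.
Factor degrees with multiplicity: 1 + 1 + 1 + 1 = 4.

1, 1, 1, 1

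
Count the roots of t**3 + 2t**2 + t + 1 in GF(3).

Write f(t) = t**3 + 2t**2 + t + 1.
Evaluate at each of the 3 elements of GF(3):
f(0) = 1; f(1) = 2; f(2) = 1.
No element is a root.

0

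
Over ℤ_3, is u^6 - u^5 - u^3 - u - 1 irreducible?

Write m(u) = u^6 - u^5 - u^3 - u - 1.
Check for roots in ℤ_3: m(0) = 2; m(1) = 0 → root; m(2) = 0 → root.
m(1) = 0, so (u − 1) divides m(u); m is reducible.

No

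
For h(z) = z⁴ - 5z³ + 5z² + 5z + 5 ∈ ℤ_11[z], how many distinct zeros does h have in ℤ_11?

Evaluate at each of the 11 elements of ℤ_11:
h(0) = 5; h(1) = 0 → root; h(2) = 0 → root; h(3) = 0 → root; h(4) = 8; h(5) = 1; h(6) = 2; h(7) = 3; h(8) = 9; h(9) = 5; h(10) = 0 → root.
Roots: {1, 2, 3, 10}.

4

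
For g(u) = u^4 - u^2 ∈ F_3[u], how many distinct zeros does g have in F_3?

3

Evaluate at each of the 3 elements of F_3:
g(0) = 0 → root; g(1) = 0 → root; g(2) = 0 → root.
Roots: {0, 1, 2}.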